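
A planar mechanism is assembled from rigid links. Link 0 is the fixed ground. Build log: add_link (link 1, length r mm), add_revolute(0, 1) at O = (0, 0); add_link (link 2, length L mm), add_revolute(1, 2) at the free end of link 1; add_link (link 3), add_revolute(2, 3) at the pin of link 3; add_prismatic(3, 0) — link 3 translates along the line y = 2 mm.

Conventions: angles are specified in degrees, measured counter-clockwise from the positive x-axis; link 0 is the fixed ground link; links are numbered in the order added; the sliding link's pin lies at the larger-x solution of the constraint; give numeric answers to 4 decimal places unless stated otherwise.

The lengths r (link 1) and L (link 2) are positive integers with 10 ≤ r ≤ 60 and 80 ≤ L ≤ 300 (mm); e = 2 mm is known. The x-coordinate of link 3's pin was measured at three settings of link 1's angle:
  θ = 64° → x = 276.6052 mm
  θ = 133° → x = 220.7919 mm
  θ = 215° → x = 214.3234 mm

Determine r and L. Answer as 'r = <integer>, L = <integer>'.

constraint per measurement: (x − r cos θ)² + (r sin θ − e)² = L²
subtracting the θ₁ and θ₂ equations cancels the r² and L² terms:
r = (x₁² − x₂²) / (2[(x₁cos θ₁ + e sin θ₁) − (x₂cos θ₂ + e sin θ₂)]) = 51.0000 → r = 51
L² = (x₁ − r cos θ₁)² + (r sin θ₁ − e)² = 66563.9973 → L = 258.0000 → L = 258
check at θ₃=215°: x = 214.3234 (printed 214.3234) ✓

r = 51, L = 258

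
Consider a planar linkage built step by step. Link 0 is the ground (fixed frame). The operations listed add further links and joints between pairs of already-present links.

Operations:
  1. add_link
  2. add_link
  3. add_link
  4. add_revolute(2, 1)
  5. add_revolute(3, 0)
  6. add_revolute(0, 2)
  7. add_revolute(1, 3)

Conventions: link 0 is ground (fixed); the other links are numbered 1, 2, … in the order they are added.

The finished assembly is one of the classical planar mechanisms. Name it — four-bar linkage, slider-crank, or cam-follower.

links: 4 (incl. ground); joints: 4 revolute, 0 prismatic, 0 higher (cam) pair, forming one closed loop
4 links in a single 4R loop → four-bar linkage

four-bar linkage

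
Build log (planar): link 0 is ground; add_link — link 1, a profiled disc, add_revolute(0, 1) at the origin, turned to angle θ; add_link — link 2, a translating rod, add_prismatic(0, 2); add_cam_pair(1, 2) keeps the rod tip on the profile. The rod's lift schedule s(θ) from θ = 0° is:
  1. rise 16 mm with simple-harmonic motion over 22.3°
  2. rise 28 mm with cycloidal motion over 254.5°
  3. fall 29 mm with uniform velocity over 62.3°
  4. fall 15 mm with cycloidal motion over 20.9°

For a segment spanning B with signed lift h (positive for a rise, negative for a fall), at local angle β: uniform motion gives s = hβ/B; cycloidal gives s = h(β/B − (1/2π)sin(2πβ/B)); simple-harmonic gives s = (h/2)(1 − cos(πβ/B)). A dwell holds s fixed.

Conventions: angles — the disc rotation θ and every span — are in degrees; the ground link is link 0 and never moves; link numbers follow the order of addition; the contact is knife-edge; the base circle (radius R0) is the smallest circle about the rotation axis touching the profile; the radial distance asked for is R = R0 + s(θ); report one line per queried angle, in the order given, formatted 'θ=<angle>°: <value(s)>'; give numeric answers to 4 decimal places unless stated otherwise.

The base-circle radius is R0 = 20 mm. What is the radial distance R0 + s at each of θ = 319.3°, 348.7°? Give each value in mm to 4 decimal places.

seg 1 [0°–22.3°] simple-harmonic, h=16: full span → s += 16 → s = 16.0000
seg 2 [22.3°–276.8°] cycloidal, h=28: full span → s += 28 → s = 44.0000
seg 3 [276.8°–339.1°] uniform, h=-29: θ=319.3° here. β=42.5, B=62.3. -29·42.5/62.3 = -19.7833 → s = 24.2167
seg 3 [276.8°–339.1°] uniform, h=-29: full span → s += -29 → s = 15.0000
seg 4 [339.1°–360°] cycloidal, h=-15: θ=348.7° here. β=9.6, B=20.9. -15·(0.4593 − sin(2π·0.4593)/(2π)) = -6.2865 → s = 8.7135
θ=319.3°: R = R0 + s = 20 + 24.2167 = 44.2167
θ=348.7°: R = R0 + s = 20 + 8.7135 = 28.7135

θ=319.3°: 44.2167
θ=348.7°: 28.7135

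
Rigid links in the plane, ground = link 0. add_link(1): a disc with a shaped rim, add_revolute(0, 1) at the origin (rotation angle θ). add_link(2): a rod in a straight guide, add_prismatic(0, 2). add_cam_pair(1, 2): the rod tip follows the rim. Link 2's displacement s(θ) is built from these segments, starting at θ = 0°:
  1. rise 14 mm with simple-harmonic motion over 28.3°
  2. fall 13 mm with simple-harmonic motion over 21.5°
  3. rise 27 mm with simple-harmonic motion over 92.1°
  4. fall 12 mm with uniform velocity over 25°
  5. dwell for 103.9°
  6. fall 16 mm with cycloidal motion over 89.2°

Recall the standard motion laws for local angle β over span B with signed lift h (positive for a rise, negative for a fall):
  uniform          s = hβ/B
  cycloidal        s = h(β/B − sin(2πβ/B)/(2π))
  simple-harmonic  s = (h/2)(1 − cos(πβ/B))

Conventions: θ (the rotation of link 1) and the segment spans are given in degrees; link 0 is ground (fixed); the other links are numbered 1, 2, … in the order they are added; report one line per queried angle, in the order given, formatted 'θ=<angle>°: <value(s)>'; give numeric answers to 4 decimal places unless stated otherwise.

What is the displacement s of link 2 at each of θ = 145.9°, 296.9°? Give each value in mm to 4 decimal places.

segment 1 (0° to 28.3°, simple-harmonic, h = 14) is passed completely: s = 0.0000 + (14) = 14.0000
segment 2 (28.3° to 49.8°, simple-harmonic, h = -13) is passed completely: s = 14.0000 + (-13) = 1.0000
segment 3 (49.8° to 141.9°, simple-harmonic, h = 27) is passed completely: s = 1.0000 + (27) = 28.0000
θ = 145.9° falls in segment 4 (141.9° to 166.9°, uniform, h = -12): β = 145.9 − 141.9 = 4°, B = 25°; Δs = -12·4/25 = -1.9200; s = 28.0000 − 1.9200 = 26.0800
segment 4 (141.9° to 166.9°, uniform, h = -12) is passed completely: s = 28.0000 + (-12) = 16.0000
segment 5 (166.9° to 270.8°, dwell): s unchanged at 16.0000
θ = 296.9° falls in segment 6 (270.8° to 360°, cycloidal, h = -16): β = 296.9 − 270.8 = 26.1°, B = 89.2°; Δs = -16·(0.2926 − sin(2π·0.2926)/(2π)) = -2.2258; s = 16.0000 − 2.2258 = 13.7742

θ=145.9°: 26.0800
θ=296.9°: 13.7742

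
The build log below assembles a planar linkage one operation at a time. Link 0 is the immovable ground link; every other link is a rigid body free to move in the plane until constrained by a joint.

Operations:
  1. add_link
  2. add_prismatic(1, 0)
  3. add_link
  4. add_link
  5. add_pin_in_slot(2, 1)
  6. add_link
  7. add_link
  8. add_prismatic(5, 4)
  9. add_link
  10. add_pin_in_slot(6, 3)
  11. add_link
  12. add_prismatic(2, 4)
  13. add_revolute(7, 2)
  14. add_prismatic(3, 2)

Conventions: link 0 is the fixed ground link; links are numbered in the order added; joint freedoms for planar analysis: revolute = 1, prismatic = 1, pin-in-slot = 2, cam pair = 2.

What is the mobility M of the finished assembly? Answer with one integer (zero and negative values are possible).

(L,J1,J2)=(1,0,0); link0 fixed
link1: (2,0,0)
P 1-0 [J1]: (2,1,0)
link2: (3,1,0)
link3: (4,1,0)
PS 2-1 [J2]: (4,1,1)
link4: (5,1,1)
link5: (6,1,1)
P 5-4 [J1]: (6,2,1)
link6: (7,2,1)
PS 6-3 [J2]: (7,2,2)
link7: (8,2,2)
P 2-4 [J1]: (8,3,2)
R 7-2 [J1]: (8,4,2)
P 3-2 [J1]: (8,5,2)
Grübler: 3·7 − 2·5 − 2 = 9

M = 9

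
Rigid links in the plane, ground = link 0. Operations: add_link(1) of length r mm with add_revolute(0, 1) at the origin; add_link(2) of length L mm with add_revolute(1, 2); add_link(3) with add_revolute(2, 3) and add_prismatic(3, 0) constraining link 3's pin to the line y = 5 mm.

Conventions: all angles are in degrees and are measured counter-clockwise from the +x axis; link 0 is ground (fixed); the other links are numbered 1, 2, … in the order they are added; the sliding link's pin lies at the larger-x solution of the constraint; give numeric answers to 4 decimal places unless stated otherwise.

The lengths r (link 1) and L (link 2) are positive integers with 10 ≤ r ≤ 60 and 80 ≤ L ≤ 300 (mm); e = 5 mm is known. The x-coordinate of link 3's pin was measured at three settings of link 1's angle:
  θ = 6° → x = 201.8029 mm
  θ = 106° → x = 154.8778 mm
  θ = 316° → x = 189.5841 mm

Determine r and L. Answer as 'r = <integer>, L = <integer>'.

constraint per measurement: (x − r cos θ)² + (r sin θ − e)² = L²
subtracting the θ₁ and θ₂ equations cancels the r² and L² terms:
r = (x₁² − x₂²) / (2[(x₁cos θ₁ + e sin θ₁) − (x₂cos θ₂ + e sin θ₂)]) = 35.0000 → r = 35
L² = (x₁ − r cos θ₁)² + (r sin θ₁ − e)² = 27889.0073 → L = 167.0000 → L = 167
check at θ₃=316°: x = 189.5841 (printed 189.5841) ✓

r = 35, L = 167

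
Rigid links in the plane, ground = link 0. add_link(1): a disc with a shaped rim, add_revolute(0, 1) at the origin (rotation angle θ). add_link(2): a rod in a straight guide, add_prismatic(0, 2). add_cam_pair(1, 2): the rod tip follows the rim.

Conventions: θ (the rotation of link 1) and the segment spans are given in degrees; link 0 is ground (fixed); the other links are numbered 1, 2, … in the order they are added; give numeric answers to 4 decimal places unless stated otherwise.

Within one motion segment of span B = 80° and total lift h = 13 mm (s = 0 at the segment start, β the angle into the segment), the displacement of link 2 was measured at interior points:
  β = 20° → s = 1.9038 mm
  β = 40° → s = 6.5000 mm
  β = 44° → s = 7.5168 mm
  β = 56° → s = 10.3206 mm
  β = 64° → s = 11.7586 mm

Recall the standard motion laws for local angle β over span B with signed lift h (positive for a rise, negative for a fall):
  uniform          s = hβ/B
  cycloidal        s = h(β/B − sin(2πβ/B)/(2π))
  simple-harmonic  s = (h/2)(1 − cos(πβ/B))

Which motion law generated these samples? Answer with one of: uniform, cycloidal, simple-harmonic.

candidates at β/B = r: uniform s = h·r (linear in β); cycloidal s = h·(r − sin(2πr)/(2π)); simple-harmonic s = (h/2)(1 − cos(πr))
β=20°: printed 1.9038 | uniform 3.2500, cycloidal 1.1810, simple-harmonic 1.9038
β=40°: printed 6.5000 | uniform 6.5000, cycloidal 6.5000, simple-harmonic 6.5000
β=44°: printed 7.5168 | uniform 7.1500, cycloidal 7.7894, simple-harmonic 7.5168
β=56°: printed 10.3206 | uniform 9.1000, cycloidal 11.0677, simple-harmonic 10.3206
β=64°: printed 11.7586 | uniform 10.4000, cycloidal 12.3677, simple-harmonic 11.7586
only one law matches every sample → simple-harmonic

simple-harmonic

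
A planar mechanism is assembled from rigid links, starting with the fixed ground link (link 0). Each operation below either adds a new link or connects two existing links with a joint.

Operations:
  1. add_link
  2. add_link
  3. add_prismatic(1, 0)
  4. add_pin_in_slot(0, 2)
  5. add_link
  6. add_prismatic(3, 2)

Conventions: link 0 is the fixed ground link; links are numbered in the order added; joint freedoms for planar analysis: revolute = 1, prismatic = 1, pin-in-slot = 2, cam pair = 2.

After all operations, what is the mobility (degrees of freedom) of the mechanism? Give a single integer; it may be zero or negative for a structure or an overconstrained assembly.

(L,J1,J2)=(1,0,0); link0 fixed
link1: (2,0,0)
link2: (3,0,0)
P 1-0 [J1]: (3,1,0)
PS 0-2 [J2]: (3,1,1)
link3: (4,1,1)
P 3-2 [J1]: (4,2,1)
Grübler: 3·3 − 2·2 − 1 = 4

M = 4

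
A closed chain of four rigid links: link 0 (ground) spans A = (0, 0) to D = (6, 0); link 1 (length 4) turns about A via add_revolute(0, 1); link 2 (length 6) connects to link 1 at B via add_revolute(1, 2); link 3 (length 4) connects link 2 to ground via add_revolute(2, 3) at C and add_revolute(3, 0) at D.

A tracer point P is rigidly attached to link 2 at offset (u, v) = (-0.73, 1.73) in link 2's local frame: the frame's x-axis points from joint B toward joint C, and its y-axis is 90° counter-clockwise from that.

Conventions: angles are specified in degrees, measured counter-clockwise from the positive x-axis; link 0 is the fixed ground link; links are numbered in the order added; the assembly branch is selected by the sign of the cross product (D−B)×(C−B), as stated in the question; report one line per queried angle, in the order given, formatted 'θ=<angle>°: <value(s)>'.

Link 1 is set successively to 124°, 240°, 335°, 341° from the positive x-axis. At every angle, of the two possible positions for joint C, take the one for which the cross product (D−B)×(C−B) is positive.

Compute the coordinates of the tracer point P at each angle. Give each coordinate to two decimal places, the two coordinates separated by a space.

A=(0,0), D=(6.00,0)
θ=124°: B = A + 4.00·(cos124°, sin124°) = (-2.2368, 3.3162)
θ=124°: |BD| = 8.8793
θ=124°: circle(B,6.00) ∩ circle(D,4.00): a=5.5659, h=2.2408
θ=124°:   candidates: C₊=(3.7632,3.3162) cross=19.897; C₋=(2.0895,-0.8412) cross=-19.897
θ=124°:   branch + wants cross > 0 → take C=(3.7632,3.3162) (cross=19.897)
θ=124°: ex = (C−B)/|BC| = (1.0000,0.0000); ey = (-0.0000,1.0000)
θ=124°: P = B + -0.73·ex + 1.73·ey = (-2.9668,5.0462)
θ=240°: B = A + 4.00·(cos240°, sin240°) = (-2.0000, -3.4641)
θ=240°: |BD| = 8.7178
θ=240°: circle(B,6.00) ∩ circle(D,4.00): a=5.5060, h=2.3842
θ=240°:   candidates: C₊=(2.1053,0.9116) cross=20.785; C₋=(4.0000,-3.4641) cross=-20.785
θ=240°:   branch + wants cross > 0 → take C=(2.1053,0.9116) (cross=20.785)
θ=240°: ex = (C−B)/|BC| = (0.6842,0.7293); ey = (-0.7293,0.6842)
θ=240°: P = B + -0.73·ex + 1.73·ey = (-3.7611,-2.8128)
θ=335°: B = A + 4.00·(cos335°, sin335°) = (3.6252, -1.6905)
θ=335°: |BD| = 2.9150
θ=335°: circle(B,6.00) ∩ circle(D,4.00): a=4.8880, h=3.4795
θ=335°:   candidates: C₊=(5.5895,3.9789) cross=10.143; C₋=(9.6252,-1.6905) cross=-10.143
θ=335°:   branch + wants cross > 0 → take C=(5.5895,3.9789) (cross=10.143)
θ=335°: ex = (C−B)/|BC| = (0.3274,0.9449); ey = (-0.9449,0.3274)
θ=335°: P = B + -0.73·ex + 1.73·ey = (1.7516,-1.8139)
θ=341°: B = A + 4.00·(cos341°, sin341°) = (3.7821, -1.3023)
θ=341°: |BD| = 2.5720
θ=341°: circle(B,6.00) ∩ circle(D,4.00): a=5.1740, h=3.0380
θ=341°:   candidates: C₊=(6.7056,3.9373) cross=7.814; C₋=(9.7821,-1.3023) cross=-7.814
θ=341°:   branch + wants cross > 0 → take C=(6.7056,3.9373) (cross=7.814)
θ=341°: ex = (C−B)/|BC| = (0.4873,0.8733); ey = (-0.8733,0.4873)
θ=341°: P = B + -0.73·ex + 1.73·ey = (1.9156,-1.0968)

θ=124°: -2.97 5.05
θ=240°: -3.76 -2.81
θ=335°: 1.75 -1.81
θ=341°: 1.92 -1.10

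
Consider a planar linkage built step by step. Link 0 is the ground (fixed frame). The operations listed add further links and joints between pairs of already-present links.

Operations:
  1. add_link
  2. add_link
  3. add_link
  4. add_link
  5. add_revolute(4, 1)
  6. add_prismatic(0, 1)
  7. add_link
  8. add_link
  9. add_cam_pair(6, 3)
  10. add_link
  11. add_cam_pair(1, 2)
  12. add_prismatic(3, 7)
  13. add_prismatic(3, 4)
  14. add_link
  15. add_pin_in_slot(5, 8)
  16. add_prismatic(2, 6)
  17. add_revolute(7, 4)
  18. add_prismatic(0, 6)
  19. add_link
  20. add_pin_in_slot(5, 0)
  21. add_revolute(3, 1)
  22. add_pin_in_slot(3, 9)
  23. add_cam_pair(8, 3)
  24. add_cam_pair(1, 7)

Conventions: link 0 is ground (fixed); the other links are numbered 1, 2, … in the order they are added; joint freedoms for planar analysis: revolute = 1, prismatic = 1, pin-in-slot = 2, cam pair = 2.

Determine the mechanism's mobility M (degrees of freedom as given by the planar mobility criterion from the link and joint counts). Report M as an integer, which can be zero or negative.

ground; <1,0,0>
#1 <2,0,0>
#2 <3,0,0>
#3 <4,0,0>
#4 <5,0,0>
R:4↔1 J1 <5,1,0>
P:0↔1 J1 <5,2,0>
#5 <6,2,0>
#6 <7,2,0>
C:6↔3 J2 <7,2,1>
#7 <8,2,1>
C:1↔2 J2 <8,2,2>
P:3↔7 J1 <8,3,2>
P:3↔4 J1 <8,4,2>
#8 <9,4,2>
PS:5↔8 J2 <9,4,3>
P:2↔6 J1 <9,5,3>
R:7↔4 J1 <9,6,3>
P:0↔6 J1 <9,7,3>
#9 <10,7,3>
PS:5↔0 J2 <10,7,4>
R:3↔1 J1 <10,8,4>
PS:3↔9 J2 <10,8,5>
C:8↔3 J2 <10,8,6>
C:1↔7 J2 <10,8,7>
3×9 − 2×8 − 1×7 = 4

M = 4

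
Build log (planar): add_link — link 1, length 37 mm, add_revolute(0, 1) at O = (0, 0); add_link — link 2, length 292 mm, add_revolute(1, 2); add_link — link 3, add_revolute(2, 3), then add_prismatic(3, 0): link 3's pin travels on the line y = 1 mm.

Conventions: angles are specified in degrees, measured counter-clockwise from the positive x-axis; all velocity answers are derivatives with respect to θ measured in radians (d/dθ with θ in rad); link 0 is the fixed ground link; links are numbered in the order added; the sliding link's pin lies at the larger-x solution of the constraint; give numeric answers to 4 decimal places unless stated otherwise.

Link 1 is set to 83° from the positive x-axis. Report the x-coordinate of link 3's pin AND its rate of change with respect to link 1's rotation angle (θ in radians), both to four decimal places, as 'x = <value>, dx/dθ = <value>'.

geometry: r = 37 mm, L = 292 mm, e = 1 mm
crank pin P = (r cos θ, r sin θ) = (4.509166, 36.724208)
h = r sin θ − e = 36.724208 − 1 = 35.724208
x = r cos θ + √(L² − h²) = 4.509166 + 289.806454 = 294.315620
dx/dθ = −r sin θ − h·r cos θ/√(L² − h²) (θ in radians; h = 35.724208) = -37.280049

x = 294.3156, dx/dθ = -37.2800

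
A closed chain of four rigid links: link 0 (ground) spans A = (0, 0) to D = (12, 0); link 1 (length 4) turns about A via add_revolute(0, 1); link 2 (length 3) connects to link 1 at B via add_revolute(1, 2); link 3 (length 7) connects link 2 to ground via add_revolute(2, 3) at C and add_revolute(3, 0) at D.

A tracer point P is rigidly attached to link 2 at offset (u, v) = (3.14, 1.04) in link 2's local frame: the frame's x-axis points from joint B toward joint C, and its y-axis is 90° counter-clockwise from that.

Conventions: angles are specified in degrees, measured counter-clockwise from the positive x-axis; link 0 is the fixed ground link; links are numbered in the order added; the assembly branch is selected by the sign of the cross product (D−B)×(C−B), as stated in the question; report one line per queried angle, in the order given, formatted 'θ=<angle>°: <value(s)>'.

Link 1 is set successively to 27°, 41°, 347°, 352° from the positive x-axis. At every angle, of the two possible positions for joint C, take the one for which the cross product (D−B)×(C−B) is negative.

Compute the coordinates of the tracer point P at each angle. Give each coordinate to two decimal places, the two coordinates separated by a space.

A=(0,0), D=(12.00,0)
θ=27°: B = A + 4.00·(cos27°, sin27°) = (3.5640, 1.8160)
θ=27°: |BD| = 8.6292
θ=27°: circle(B,3.00) ∩ circle(D,7.00): a=1.9969, h=2.2388
θ=27°:   candidates: C₊=(5.9874,3.5844) cross=19.319; C₋=(5.0451,-0.7930) cross=-19.319
θ=27°:   branch - wants cross < 0 → take C=(5.0451,-0.7930) (cross=-19.319)
θ=27°: ex = (C−B)/|BC| = (0.4937,-0.8696); ey = (0.8696,0.4937)
θ=27°: P = B + 3.14·ex + 1.04·ey = (6.0186,-0.4013)
θ=41°: B = A + 4.00·(cos41°, sin41°) = (3.0188, 2.6242)
θ=41°: |BD| = 9.3567
θ=41°: circle(B,3.00) ∩ circle(D,7.00): a=2.5408, h=1.5950
θ=41°:   candidates: C₊=(5.9051,3.4426) cross=14.924; C₋=(5.0104,0.3806) cross=-14.924
θ=41°:   branch - wants cross < 0 → take C=(5.0104,0.3806) (cross=-14.924)
θ=41°: ex = (C−B)/|BC| = (0.6638,-0.7479); ey = (0.7479,0.6638)
θ=41°: P = B + 3.14·ex + 1.04·ey = (5.8811,0.9663)
θ=347°: B = A + 4.00·(cos347°, sin347°) = (3.8975, -0.8998)
θ=347°: |BD| = 8.1523
θ=347°: circle(B,3.00) ∩ circle(D,7.00): a=1.6229, h=2.5231
θ=347°:   candidates: C₊=(5.2320,1.7870) cross=20.570; C₋=(5.7889,-3.2284) cross=-20.570
θ=347°:   branch - wants cross < 0 → take C=(5.7889,-3.2284) (cross=-20.570)
θ=347°: ex = (C−B)/|BC| = (0.6305,-0.7762); ey = (0.7762,0.6305)
θ=347°: P = B + 3.14·ex + 1.04·ey = (6.6845,-2.6814)
θ=352°: B = A + 4.00·(cos352°, sin352°) = (3.9611, -0.5567)
θ=352°: |BD| = 8.0582
θ=352°: circle(B,3.00) ∩ circle(D,7.00): a=1.5471, h=2.5703
θ=352°:   candidates: C₊=(5.3270,2.1143) cross=20.712; C₋=(5.6821,-3.0140) cross=-20.712
θ=352°:   branch - wants cross < 0 → take C=(5.6821,-3.0140) (cross=-20.712)
θ=352°: ex = (C−B)/|BC| = (0.5737,-0.8191); ey = (0.8191,0.5737)
θ=352°: P = B + 3.14·ex + 1.04·ey = (6.6142,-2.5320)

θ=27°: 6.02 -0.40
θ=41°: 5.88 0.97
θ=347°: 6.68 -2.68
θ=352°: 6.61 -2.53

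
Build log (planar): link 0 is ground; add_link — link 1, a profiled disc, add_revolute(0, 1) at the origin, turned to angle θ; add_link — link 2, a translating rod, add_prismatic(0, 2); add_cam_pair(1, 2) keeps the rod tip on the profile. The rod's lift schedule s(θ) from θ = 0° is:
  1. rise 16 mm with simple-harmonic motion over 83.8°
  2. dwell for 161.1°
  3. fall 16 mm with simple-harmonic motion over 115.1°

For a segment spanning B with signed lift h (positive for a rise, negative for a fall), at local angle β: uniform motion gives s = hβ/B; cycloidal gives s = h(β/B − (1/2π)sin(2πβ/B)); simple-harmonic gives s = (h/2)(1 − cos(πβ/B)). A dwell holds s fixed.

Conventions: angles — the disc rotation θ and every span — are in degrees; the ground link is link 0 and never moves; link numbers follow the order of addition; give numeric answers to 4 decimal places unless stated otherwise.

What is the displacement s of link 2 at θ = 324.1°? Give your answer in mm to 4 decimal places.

seg 1 [0°–83.8°] simple-harmonic, h=16: full span → s += 16 → s = 16.0000
seg 2 [83.8°–244.9°] dwell: s stays 16.0000
seg 3 [244.9°–360°] simple-harmonic, h=-16: θ=324.1° here. β=79.2, B=115.1. -16/2·(1 − cos(π·0.6881)) = -12.4570 → s = 3.5430

3.5430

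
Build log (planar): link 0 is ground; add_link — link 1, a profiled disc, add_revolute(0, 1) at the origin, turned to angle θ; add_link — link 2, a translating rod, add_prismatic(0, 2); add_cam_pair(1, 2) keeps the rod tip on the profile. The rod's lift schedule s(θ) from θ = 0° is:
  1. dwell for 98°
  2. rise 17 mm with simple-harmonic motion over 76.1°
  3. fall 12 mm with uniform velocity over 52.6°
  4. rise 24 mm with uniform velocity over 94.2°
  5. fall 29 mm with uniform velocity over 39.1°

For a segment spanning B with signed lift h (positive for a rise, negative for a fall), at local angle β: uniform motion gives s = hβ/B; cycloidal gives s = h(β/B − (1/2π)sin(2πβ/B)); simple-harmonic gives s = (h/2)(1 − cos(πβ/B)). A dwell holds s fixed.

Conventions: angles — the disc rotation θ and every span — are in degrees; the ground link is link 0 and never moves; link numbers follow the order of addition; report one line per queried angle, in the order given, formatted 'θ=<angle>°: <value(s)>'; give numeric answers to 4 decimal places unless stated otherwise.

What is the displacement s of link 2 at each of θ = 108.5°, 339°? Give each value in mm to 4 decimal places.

seg 1 [0°–98°] dwell: s stays 0.0000
seg 2 [98°–174.1°] simple-harmonic, h=17: θ=108.5° here. β=10.5, B=76.1. 17/2·(1 − cos(π·0.1380)) = 0.7861 → s = 0.7861
seg 2 [98°–174.1°] simple-harmonic, h=17: full span → s += 17 → s = 17.0000
seg 3 [174.1°–226.7°] uniform, h=-12: full span → s += -12 → s = 5.0000
seg 4 [226.7°–320.9°] uniform, h=24: full span → s += 24 → s = 29.0000
seg 5 [320.9°–360°] uniform, h=-29: θ=339° here. β=18.1, B=39.1. -29·18.1/39.1 = -13.4246 → s = 15.5754

θ=108.5°: 0.7861
θ=339°: 15.5754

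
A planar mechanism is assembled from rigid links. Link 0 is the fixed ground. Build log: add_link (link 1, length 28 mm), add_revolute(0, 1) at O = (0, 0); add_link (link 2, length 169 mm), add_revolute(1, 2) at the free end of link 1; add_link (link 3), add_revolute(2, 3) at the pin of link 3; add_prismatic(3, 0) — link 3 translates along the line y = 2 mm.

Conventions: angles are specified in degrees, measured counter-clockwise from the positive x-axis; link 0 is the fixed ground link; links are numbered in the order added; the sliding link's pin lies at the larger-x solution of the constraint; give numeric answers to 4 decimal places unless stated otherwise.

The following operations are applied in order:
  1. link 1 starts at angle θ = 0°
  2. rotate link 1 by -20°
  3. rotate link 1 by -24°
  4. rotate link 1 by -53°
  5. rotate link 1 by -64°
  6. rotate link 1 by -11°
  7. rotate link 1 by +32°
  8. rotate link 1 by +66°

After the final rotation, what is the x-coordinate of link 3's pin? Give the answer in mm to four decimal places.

geometry: r = 28 mm, L = 169 mm, e = 2 mm; θ starts at 0°
rotate link 1 by -20°: θ ← 0° -20° = -20°
rotate link 1 by -24°: θ ← -20° -24° = -44°
rotate link 1 by -53°: θ ← -44° -53° = -97°
rotate link 1 by -64°: θ ← -97° -64° = -161°
rotate link 1 by -11°: θ ← -161° -11° = -172°
rotate link 1 by +32°: θ ← -172° +32° = -140°
rotate link 1 by +66°: θ ← -140° +66° = -74°
crank pin P = (r cos θ, r sin θ) = (7.717846, -26.915327)
h = r sin θ − e = -26.915327 − 2 = -28.915327
x = r cos θ + √(L² − h²) = 7.717846 + 166.507969 = 174.225815

174.2258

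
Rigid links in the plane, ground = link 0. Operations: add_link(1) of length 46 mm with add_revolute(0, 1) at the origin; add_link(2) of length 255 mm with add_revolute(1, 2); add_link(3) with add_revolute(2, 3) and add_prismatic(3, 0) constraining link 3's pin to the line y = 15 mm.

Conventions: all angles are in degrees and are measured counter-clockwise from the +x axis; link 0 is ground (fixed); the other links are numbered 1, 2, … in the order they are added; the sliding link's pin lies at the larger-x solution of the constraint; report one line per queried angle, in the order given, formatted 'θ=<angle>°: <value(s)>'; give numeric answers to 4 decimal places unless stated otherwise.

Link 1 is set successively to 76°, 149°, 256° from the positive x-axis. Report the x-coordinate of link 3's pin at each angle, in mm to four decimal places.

geometry: r = 46 mm, L = 255 mm, e = 15 mm
θ=76°: crank pin P = (r cos θ, r sin θ) = (11.128407, 44.633603)
θ=76°: h = r sin θ − e = 44.633603 − 15 = 29.633603
θ=76°: x = r cos θ + √(L² − h²) = 11.128407 + 253.272283 = 264.400691
θ=149°: crank pin P = (r cos θ, r sin θ) = (-39.429696, 23.691751)
θ=149°: h = r sin θ − e = 23.691751 − 15 = 8.691751
θ=149°: x = r cos θ + √(L² − h²) = -39.429696 + 254.851826 = 215.422131
θ=256°: crank pin P = (r cos θ, r sin θ) = (-11.128407, -44.633603)
θ=256°: h = r sin θ − e = -44.633603 − 15 = -59.633603
θ=256°: x = r cos θ + √(L² − h²) = -11.128407 + 247.929089 = 236.800682

θ=76°: 264.4007
θ=149°: 215.4221
θ=256°: 236.8007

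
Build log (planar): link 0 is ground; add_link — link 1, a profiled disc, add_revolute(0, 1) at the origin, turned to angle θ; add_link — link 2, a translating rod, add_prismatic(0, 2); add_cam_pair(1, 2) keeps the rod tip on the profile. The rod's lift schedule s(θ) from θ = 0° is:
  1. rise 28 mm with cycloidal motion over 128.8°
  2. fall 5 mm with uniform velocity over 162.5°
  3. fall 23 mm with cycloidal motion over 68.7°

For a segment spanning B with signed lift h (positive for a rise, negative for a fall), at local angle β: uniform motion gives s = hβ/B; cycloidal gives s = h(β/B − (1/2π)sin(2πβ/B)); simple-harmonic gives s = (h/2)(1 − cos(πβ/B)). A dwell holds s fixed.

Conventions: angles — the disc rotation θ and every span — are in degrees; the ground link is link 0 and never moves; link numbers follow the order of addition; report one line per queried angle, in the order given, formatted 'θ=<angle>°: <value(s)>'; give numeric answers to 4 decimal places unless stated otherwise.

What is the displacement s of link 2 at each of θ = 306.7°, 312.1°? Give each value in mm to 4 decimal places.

seg 1 [0°–128.8°] cycloidal, h=28: full span → s += 28 → s = 28.0000
seg 2 [128.8°–291.3°] uniform, h=-5: full span → s += -5 → s = 23.0000
seg 3 [291.3°–360°] cycloidal, h=-23: θ=306.7° here. β=15.4, B=68.7. -23·(0.2242 − sin(2π·0.2242)/(2π)) = -1.5433 → s = 21.4567
seg 3 [291.3°–360°] cycloidal, h=-23: θ=312.1° here. β=20.8, B=68.7. -23·(0.3028 − sin(2π·0.3028)/(2π)) = -3.5024 → s = 19.4976

θ=306.7°: 21.4567
θ=312.1°: 19.4976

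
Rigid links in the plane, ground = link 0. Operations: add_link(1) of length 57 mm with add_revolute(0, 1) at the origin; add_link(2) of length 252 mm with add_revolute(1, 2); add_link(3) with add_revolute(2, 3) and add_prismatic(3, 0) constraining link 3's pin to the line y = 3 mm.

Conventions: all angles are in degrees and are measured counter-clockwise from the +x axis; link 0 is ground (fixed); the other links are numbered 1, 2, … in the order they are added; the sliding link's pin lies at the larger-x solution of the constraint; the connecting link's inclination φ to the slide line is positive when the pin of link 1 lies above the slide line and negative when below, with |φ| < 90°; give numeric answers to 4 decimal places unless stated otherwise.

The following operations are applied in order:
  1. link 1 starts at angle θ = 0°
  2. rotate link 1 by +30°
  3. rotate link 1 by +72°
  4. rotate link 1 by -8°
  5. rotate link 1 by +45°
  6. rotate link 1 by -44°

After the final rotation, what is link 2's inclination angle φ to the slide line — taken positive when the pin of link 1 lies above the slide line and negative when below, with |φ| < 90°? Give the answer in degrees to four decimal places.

geometry: r = 57 mm, L = 252 mm, e = 3 mm; θ starts at 0°
rotate link 1 by +30°: θ ← 0° +30° = 30°
rotate link 1 by +72°: θ ← 30° +72° = 102°
rotate link 1 by -8°: θ ← 102° -8° = 94°
rotate link 1 by +45°: θ ← 94° +45° = 139°
rotate link 1 by -44°: θ ← 139° -44° = 95°
h = r sin θ − e = 56.783098 − 3 = 53.783098
sin φ = h / L = 53.783098 / 252 = 0.21342499
φ = arcsin(0.21342499) = 12.323141°

12.3231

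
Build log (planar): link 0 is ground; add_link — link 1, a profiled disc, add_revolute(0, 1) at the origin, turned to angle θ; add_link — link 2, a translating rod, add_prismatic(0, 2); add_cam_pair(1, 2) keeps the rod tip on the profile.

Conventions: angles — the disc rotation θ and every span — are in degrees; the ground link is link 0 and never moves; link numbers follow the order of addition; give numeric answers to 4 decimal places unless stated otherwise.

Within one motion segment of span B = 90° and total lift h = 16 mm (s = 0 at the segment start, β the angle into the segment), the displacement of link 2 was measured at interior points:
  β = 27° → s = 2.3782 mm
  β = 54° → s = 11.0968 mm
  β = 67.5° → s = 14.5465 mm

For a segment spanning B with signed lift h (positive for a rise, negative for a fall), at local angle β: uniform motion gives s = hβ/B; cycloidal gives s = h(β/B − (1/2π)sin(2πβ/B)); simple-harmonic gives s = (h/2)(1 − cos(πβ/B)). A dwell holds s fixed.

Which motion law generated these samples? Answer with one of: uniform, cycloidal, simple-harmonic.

candidates at β/B = r: uniform s = h·r (linear in β); cycloidal s = h·(r − sin(2πr)/(2π)); simple-harmonic s = (h/2)(1 − cos(πr))
β=27°: printed 2.3782 | uniform 4.8000, cycloidal 2.3782, simple-harmonic 3.2977
β=54°: printed 11.0968 | uniform 9.6000, cycloidal 11.0968, simple-harmonic 10.4721
β=67.5°: printed 14.5465 | uniform 12.0000, cycloidal 14.5465, simple-harmonic 13.6569
only one law matches every sample → cycloidal

cycloidal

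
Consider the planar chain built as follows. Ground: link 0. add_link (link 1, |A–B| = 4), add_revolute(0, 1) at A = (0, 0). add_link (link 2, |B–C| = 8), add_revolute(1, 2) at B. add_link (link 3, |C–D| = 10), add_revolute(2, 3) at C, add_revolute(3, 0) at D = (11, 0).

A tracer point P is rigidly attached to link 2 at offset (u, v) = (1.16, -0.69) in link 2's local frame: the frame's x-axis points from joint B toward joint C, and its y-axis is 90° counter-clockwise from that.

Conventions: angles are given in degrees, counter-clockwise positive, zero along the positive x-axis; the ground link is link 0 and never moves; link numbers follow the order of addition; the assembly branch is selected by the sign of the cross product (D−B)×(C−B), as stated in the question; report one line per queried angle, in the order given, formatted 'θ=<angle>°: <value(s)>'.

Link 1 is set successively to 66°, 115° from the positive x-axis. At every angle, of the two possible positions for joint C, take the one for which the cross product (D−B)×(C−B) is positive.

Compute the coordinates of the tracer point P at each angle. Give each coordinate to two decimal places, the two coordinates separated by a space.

A=(0,0), D=(11.00,0)
θ=66°: B = A + 4.00·(cos66°, sin66°) = (1.6269, 3.6542)
θ=66°: |BD| = 10.0602
θ=66°: circle(B,8.00) ∩ circle(D,10.00): a=3.2409, h=7.3142
θ=66°:   candidates: C₊=(7.3032,9.2916) cross=73.582; C₋=(1.9897,-4.3376) cross=-73.582
θ=66°:   branch + wants cross > 0 → take C=(7.3032,9.2916) (cross=73.582)
θ=66°: ex = (C−B)/|BC| = (0.7095,0.7047); ey = (-0.7047,0.7095)
θ=66°: P = B + 1.16·ex + -0.69·ey = (2.9362,3.9820)
θ=115°: B = A + 4.00·(cos115°, sin115°) = (-1.6905, 3.6252)
θ=115°: |BD| = 13.1981
θ=115°: circle(B,8.00) ∩ circle(D,10.00): a=5.2352, h=6.0492
θ=115°:   candidates: C₊=(5.0050,8.0037) cross=79.838; C₋=(1.6818,-3.6293) cross=-79.838
θ=115°:   branch + wants cross > 0 → take C=(5.0050,8.0037) (cross=79.838)
θ=115°: ex = (C−B)/|BC| = (0.8369,0.5473); ey = (-0.5473,0.8369)
θ=115°: P = B + 1.16·ex + -0.69·ey = (-0.3420,3.6826)

θ=66°: 2.94 3.98
θ=115°: -0.34 3.68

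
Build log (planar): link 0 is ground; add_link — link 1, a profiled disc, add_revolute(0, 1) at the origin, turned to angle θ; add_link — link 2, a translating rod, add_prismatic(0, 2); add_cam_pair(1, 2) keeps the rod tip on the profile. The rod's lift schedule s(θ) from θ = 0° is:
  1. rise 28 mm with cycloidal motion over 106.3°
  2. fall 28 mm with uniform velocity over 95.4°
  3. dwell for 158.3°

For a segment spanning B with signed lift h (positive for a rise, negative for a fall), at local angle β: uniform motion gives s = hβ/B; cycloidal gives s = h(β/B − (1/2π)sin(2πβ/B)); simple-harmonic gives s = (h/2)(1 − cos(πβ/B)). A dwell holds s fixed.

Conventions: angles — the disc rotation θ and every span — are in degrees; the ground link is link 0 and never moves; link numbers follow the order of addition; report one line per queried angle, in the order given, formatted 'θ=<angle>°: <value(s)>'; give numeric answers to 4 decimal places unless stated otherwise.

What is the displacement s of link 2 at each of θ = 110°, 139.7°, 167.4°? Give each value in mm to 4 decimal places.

seg 1 [0°–106.3°] cycloidal, h=28: full span → s += 28 → s = 28.0000
seg 2 [106.3°–201.7°] uniform, h=-28: θ=110° here. β=3.7, B=95.4. -28·3.7/95.4 = -1.0860 → s = 26.9140
seg 2 [106.3°–201.7°] uniform, h=-28: θ=139.7° here. β=33.4, B=95.4. -28·33.4/95.4 = -9.8029 → s = 18.1971
seg 2 [106.3°–201.7°] uniform, h=-28: θ=167.4° here. β=61.1, B=95.4. -28·61.1/95.4 = -17.9329 → s = 10.0671

θ=110°: 26.9140
θ=139.7°: 18.1971
θ=167.4°: 10.0671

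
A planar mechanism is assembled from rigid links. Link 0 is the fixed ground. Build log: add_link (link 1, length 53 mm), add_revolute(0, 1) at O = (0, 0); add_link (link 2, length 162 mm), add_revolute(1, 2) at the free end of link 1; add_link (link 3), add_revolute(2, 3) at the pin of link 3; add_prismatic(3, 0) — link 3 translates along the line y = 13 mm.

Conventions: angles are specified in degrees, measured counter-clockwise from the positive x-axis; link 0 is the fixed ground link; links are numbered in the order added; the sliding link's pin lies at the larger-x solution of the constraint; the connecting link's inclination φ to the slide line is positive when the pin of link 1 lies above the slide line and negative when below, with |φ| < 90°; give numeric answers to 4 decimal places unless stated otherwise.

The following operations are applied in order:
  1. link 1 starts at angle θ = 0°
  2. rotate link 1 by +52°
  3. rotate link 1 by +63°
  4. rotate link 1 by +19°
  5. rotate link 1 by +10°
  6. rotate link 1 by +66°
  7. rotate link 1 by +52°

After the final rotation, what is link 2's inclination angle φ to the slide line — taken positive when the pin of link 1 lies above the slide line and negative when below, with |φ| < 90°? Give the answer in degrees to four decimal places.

geometry: r = 53 mm, L = 162 mm, e = 13 mm; θ starts at 0°
rotate link 1 by +52°: θ ← 0° +52° = 52°
rotate link 1 by +63°: θ ← 52° +63° = 115°
rotate link 1 by +19°: θ ← 115° +19° = 134°
rotate link 1 by +10°: θ ← 134° +10° = 144°
rotate link 1 by +66°: θ ← 144° +66° = 210°
rotate link 1 by +52°: θ ← 210° +52° = 262°
h = r sin θ − e = -52.484208 − 13 = -65.484208
sin φ = h / L = -65.484208 / 162 = -0.40422350
φ = arcsin(-0.40422350) = -23.842477°

-23.8425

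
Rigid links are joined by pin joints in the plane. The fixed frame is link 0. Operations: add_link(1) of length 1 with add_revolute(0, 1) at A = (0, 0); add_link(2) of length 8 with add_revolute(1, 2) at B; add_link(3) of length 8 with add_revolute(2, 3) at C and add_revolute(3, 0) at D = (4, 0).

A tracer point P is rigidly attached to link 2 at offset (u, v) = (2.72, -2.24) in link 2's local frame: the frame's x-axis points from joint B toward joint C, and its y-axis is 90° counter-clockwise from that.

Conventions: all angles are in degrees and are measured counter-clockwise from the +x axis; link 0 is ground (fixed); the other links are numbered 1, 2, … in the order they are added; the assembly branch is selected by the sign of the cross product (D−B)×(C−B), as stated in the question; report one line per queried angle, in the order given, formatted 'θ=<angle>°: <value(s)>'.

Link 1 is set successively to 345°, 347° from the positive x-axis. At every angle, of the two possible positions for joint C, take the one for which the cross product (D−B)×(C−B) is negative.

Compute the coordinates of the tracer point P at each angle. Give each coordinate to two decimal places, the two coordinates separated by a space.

A=(0,0), D=(4.00,0)
θ=345°: B = A + 1.00·(cos345°, sin345°) = (0.9659, -0.2588)
θ=345°: |BD| = 3.0451
θ=345°: circle(B,8.00) ∩ circle(D,8.00): a=1.5225, h=7.8538
θ=345°:   candidates: C₊=(1.8154,7.6959) cross=23.915; C₋=(3.1505,-7.9548) cross=-23.915
θ=345°:   branch - wants cross < 0 → take C=(3.1505,-7.9548) (cross=-23.915)
θ=345°: ex = (C−B)/|BC| = (0.2731,-0.9620); ey = (0.9620,0.2731)
θ=345°: P = B + 2.72·ex + -2.24·ey = (-0.4462,-3.4871)
θ=347°: B = A + 1.00·(cos347°, sin347°) = (0.9744, -0.2250)
θ=347°: |BD| = 3.0340
θ=347°: circle(B,8.00) ∩ circle(D,8.00): a=1.5170, h=7.8549
θ=347°:   candidates: C₊=(1.9048,7.7208) cross=23.831; C₋=(3.0696,-7.9457) cross=-23.831
θ=347°:   branch - wants cross < 0 → take C=(3.0696,-7.9457) (cross=-23.831)
θ=347°: ex = (C−B)/|BC| = (0.2619,-0.9651); ey = (0.9651,0.2619)
θ=347°: P = B + 2.72·ex + -2.24·ey = (-0.4751,-3.4367)

θ=345°: -0.45 -3.49
θ=347°: -0.48 -3.44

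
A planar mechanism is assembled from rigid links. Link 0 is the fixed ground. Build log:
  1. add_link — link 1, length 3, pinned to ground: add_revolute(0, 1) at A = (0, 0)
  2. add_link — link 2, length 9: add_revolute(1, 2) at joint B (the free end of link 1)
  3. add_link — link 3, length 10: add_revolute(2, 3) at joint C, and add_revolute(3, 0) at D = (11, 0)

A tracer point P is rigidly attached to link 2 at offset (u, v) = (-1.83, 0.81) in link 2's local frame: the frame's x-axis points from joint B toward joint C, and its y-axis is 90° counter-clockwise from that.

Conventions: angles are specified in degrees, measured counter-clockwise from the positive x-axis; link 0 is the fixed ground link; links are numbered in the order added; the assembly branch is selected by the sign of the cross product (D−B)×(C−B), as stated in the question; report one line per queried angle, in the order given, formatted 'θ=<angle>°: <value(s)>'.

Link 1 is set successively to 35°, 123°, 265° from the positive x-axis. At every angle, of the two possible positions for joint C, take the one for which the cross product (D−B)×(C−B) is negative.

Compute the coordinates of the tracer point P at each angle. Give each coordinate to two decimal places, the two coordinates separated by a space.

A=(0,0), D=(11.00,0)
θ=35°: B = A + 3.00·(cos35°, sin35°) = (2.4575, 1.7207)
θ=35°: |BD| = 8.7141
θ=35°: circle(B,9.00) ∩ circle(D,10.00): a=3.2669, h=8.3861
θ=35°:   candidates: C₊=(7.3160,9.2967) cross=73.078; C₋=(4.0040,-7.1454) cross=-73.078
θ=35°:   branch - wants cross < 0 → take C=(4.0040,-7.1454) (cross=-73.078)
θ=35°: ex = (C−B)/|BC| = (0.1718,-0.9851); ey = (0.9851,0.1718)
θ=35°: P = B + -1.83·ex + 0.81·ey = (2.9409,3.6627)
θ=123°: B = A + 3.00·(cos123°, sin123°) = (-1.6339, 2.5160)
θ=123°: |BD| = 12.8820
θ=123°: circle(B,9.00) ∩ circle(D,10.00): a=5.7035, h=6.9620
θ=123°:   candidates: C₊=(5.3195,8.2300) cross=89.685; C₋=(2.6000,-5.4259) cross=-89.685
θ=123°:   branch - wants cross < 0 → take C=(2.6000,-5.4259) (cross=-89.685)
θ=123°: ex = (C−B)/|BC| = (0.4704,-0.8824); ey = (0.8824,0.4704)
θ=123°: P = B + -1.83·ex + 0.81·ey = (-1.7800,4.5119)
θ=265°: B = A + 3.00·(cos265°, sin265°) = (-0.2615, -2.9886)
θ=265°: |BD| = 11.6513
θ=265°: circle(B,9.00) ∩ circle(D,10.00): a=5.0103, h=7.4764
θ=265°:   candidates: C₊=(2.6635,5.5229) cross=87.110; C₋=(6.4989,-8.9297) cross=-87.110
θ=265°:   branch - wants cross < 0 → take C=(6.4989,-8.9297) (cross=-87.110)
θ=265°: ex = (C−B)/|BC| = (0.7512,-0.6601); ey = (0.6601,0.7512)
θ=265°: P = B + -1.83·ex + 0.81·ey = (-1.1014,-1.1721)

θ=35°: 2.94 3.66
θ=123°: -1.78 4.51
θ=265°: -1.10 -1.17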